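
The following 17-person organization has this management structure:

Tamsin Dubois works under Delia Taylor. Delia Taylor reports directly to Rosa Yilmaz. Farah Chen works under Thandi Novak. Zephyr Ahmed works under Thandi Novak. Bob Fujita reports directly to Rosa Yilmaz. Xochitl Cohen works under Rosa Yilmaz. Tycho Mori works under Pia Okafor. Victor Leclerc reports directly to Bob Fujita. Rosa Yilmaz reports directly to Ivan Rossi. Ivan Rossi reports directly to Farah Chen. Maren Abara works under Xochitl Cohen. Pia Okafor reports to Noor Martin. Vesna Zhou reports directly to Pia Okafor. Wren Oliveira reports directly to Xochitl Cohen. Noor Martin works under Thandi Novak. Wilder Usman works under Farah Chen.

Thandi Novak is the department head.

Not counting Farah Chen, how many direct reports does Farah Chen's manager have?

Farah Chen reports to Thandi Novak. Thandi Novak's other direct reports are Zephyr Ahmed, Noor Martin — 2 peers.

2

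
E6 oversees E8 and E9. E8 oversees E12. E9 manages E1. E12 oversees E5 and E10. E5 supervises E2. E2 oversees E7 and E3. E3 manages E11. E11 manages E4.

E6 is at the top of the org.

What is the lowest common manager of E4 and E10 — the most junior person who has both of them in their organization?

E12

E4's chain of managers is E11, E3, E2, E5, E12, E8, E6. E10's chain of managers is E12, E8, E6. The first manager that appears in both chains is E12.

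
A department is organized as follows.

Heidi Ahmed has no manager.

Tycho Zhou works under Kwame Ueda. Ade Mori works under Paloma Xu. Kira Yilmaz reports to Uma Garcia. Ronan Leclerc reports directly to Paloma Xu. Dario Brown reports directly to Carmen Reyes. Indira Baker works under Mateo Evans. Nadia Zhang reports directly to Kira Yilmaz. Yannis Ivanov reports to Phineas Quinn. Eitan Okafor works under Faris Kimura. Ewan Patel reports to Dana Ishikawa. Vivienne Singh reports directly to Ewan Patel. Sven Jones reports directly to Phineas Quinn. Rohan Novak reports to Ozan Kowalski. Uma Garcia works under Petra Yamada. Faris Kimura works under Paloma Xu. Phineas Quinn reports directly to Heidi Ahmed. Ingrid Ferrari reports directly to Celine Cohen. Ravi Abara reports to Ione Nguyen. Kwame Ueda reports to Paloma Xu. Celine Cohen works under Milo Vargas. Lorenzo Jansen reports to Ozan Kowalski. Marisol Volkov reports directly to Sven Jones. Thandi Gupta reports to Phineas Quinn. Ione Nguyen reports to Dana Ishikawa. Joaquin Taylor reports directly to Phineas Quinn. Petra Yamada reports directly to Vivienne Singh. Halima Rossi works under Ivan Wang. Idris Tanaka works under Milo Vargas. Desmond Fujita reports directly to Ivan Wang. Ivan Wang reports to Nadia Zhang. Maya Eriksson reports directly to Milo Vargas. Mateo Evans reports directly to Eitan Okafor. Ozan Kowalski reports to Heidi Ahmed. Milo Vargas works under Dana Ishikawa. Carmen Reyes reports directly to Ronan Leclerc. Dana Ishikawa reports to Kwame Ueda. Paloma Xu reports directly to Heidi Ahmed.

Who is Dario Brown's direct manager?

Dario Brown reports directly to Carmen Reyes.

Carmen Reyes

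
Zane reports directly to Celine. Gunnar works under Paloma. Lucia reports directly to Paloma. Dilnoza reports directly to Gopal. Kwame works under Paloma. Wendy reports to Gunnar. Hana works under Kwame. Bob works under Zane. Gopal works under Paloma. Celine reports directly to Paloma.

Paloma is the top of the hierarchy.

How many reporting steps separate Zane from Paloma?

2

Chain from Zane up to Paloma: Zane → Celine → Paloma. That is 2 steps up, so Zane is 2 levels below Paloma.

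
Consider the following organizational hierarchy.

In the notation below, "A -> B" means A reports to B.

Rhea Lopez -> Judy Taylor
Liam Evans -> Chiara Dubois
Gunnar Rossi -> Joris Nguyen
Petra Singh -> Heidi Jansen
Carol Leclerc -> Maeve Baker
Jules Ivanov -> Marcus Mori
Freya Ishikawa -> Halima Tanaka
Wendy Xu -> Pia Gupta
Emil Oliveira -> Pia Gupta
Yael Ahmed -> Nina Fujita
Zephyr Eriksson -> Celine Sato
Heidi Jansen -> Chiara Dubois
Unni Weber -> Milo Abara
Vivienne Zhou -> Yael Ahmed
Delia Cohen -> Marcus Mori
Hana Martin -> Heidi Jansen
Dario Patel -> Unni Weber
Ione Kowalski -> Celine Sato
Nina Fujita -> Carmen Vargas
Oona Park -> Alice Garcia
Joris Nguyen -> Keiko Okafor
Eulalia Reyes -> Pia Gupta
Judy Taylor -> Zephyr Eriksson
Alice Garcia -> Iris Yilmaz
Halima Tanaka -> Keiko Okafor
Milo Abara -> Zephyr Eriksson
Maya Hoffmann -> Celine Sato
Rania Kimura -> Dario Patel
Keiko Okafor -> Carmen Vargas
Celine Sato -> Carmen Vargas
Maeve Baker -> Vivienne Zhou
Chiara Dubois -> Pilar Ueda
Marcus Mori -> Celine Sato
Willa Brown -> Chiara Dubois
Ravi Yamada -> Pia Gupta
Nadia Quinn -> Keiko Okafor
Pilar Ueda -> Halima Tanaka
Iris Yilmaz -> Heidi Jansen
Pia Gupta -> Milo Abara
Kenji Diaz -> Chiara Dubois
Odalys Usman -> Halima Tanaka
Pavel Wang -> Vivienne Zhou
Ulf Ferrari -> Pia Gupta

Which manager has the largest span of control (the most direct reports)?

Direct-report counts: Carmen Vargas has 3; Nina Fujita has 1; Yael Ahmed has 1; Vivienne Zhou has 2; Maeve Baker has 1; Celine Sato has 4; Zephyr Eriksson has 2; Judy Taylor has 1; Milo Abara has 2; Unni Weber has 1; Dario Patel has 1; Pia Gupta has 5; Marcus Mori has 2; Keiko Okafor has 3; Joris Nguyen has 1; Halima Tanaka has 3; Pilar Ueda has 1; Chiara Dubois has 4; Heidi Jansen has 3; Iris Yilmaz has 1; Alice Garcia has 1. The largest is 5, held by Pia Gupta.

Pia Gupta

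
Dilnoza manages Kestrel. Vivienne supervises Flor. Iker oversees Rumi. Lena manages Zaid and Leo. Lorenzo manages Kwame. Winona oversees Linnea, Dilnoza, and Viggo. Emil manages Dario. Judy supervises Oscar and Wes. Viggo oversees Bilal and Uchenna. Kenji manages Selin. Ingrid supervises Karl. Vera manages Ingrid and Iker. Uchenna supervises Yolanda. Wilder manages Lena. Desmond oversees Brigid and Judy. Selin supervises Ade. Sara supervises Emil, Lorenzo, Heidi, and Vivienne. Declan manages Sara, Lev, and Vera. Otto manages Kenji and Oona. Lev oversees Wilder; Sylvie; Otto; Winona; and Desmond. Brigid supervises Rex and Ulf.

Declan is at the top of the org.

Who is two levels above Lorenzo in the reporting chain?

Lorenzo reports to Sara, and Sara reports to Declan. So Lorenzo's skip-level manager is Declan.

Declan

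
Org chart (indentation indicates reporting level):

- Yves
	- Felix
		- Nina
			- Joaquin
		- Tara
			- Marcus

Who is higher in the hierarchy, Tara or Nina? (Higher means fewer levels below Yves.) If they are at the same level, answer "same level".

same level

Both Tara and Nina are 2 levels below Yves.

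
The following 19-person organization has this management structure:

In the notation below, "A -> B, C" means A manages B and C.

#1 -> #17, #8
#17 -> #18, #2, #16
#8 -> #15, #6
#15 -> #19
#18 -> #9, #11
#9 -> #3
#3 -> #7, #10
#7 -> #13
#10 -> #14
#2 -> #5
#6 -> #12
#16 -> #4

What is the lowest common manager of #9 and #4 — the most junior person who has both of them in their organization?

#17

#9's chain of managers is #18, #17, #1. #4's chain of managers is #16, #17, #1. The first manager that appears in both chains is #17.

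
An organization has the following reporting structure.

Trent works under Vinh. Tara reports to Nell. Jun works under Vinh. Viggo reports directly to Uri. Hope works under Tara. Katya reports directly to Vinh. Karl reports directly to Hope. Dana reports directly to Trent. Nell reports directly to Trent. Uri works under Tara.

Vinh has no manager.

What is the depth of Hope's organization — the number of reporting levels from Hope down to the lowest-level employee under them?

1

The longest chain under Hope runs Hope → Karl, which is 1 level below Hope.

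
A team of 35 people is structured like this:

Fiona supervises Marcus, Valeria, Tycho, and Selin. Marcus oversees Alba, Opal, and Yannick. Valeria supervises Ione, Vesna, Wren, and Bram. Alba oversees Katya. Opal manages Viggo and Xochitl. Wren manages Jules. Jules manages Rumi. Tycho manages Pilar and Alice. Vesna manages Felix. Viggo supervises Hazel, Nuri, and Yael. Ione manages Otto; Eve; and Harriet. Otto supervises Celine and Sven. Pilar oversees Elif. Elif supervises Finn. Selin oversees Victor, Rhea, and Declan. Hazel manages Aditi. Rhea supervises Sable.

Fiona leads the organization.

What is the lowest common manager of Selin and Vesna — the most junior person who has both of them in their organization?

Selin's chain of managers is Fiona. Vesna's chain of managers is Valeria, Fiona. The first manager that appears in both chains is Fiona.

Fiona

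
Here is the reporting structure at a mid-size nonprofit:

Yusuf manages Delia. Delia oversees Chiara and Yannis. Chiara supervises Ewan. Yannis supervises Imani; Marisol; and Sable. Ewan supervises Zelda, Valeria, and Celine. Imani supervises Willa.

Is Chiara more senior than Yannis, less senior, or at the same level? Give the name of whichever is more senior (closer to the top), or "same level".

Both Chiara and Yannis are 2 levels below Yusuf.

same level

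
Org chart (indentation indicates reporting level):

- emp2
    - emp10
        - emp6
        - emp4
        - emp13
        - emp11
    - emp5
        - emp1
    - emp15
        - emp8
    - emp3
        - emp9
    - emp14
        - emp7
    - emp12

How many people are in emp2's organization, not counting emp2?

14

emp2 directly manages emp10, emp5, emp15, emp3, emp14, emp12. Under emp10: emp11, emp13, emp4, emp6 (4). Under emp5: emp1 (1). Under emp15: emp8 (1). Under emp3: emp9 (1). Under emp14: emp7 (1). emp12 has no reports. So emp2's organization is 6 direct reports plus everyone under them: 5 + 2 + 2 + 2 + 2 + 1 = 14.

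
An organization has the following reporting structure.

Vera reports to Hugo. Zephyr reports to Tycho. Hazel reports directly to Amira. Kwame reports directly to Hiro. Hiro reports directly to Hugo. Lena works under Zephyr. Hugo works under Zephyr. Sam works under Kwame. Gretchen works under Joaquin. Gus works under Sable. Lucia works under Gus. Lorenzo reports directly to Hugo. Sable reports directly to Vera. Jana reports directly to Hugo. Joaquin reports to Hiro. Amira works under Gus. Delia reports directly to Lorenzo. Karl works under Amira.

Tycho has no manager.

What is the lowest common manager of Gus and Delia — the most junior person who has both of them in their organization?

Gus's chain of managers is Sable, Vera, Hugo, Zephyr, Tycho. Delia's chain of managers is Lorenzo, Hugo, Zephyr, Tycho. The first manager that appears in both chains is Hugo.

Hugo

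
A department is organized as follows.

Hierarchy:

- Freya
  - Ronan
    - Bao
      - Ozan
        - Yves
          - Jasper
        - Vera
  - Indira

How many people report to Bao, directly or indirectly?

4

Bao directly manages Ozan. Under Ozan: Vera, Yves, Jasper (3). That's 4 in total.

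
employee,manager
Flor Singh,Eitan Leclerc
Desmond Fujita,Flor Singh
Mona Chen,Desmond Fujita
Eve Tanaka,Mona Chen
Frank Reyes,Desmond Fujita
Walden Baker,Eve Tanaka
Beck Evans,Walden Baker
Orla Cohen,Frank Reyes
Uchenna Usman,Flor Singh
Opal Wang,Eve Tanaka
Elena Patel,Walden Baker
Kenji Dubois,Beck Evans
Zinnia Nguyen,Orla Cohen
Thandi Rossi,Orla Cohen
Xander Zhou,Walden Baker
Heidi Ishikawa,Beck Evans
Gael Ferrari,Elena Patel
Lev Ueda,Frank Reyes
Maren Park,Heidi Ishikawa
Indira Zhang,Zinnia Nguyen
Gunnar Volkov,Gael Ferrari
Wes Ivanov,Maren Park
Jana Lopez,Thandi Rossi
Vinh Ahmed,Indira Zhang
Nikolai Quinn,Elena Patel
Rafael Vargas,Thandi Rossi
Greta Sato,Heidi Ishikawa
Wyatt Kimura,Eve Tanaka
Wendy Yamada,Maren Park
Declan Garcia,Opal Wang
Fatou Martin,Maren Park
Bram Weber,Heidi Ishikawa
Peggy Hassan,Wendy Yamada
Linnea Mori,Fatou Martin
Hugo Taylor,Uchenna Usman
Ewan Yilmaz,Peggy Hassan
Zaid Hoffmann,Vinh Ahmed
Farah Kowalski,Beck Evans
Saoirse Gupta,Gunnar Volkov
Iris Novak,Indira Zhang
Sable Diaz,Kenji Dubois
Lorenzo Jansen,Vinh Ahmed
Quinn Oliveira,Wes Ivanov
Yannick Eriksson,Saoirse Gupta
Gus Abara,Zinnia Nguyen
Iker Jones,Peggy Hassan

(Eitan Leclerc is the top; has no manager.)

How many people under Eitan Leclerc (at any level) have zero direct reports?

21

The people in Eitan Leclerc's organization with no one reporting to them are Hugo Taylor, Lev Ueda, Rafael Vargas, Jana Lopez, Gus Abara, Iris Novak, Lorenzo Jansen, Zaid Hoffmann, Wyatt Kimura, Declan Garcia, Xander Zhou, Nikolai Quinn, Yannick Eriksson, Farah Kowalski, Bram Weber, Greta Sato, Linnea Mori, Iker Jones, Ewan Yilmaz, Quinn Oliveira, Sable Diaz. That is 21.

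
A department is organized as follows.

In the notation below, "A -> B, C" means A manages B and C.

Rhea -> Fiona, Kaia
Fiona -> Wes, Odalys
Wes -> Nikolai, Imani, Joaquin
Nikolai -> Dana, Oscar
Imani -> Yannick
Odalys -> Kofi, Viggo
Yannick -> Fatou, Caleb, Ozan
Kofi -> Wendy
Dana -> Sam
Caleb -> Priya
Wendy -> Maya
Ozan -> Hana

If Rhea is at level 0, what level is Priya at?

6

Chain from Priya up to Rhea: Priya → Caleb → Yannick → Imani → Wes → Fiona → Rhea. That is 6 steps up, so Priya is 6 levels below Rhea.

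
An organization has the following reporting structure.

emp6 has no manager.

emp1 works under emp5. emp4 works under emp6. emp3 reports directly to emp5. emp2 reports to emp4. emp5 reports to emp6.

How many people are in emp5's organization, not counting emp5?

emp5 directly manages emp1, emp3. emp1 has no reports. emp3 has no reports. So emp5's organization is 2 direct reports plus everyone under them: 1 + 1 = 2.

2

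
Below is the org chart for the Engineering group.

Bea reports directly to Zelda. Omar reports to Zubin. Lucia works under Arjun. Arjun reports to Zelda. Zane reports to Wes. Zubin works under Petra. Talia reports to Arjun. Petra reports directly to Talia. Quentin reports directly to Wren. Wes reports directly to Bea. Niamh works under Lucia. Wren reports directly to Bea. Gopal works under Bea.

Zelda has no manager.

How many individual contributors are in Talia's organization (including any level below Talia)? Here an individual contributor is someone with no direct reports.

1

The only person in Talia's organization with no one reporting to them is Omar. That is 1.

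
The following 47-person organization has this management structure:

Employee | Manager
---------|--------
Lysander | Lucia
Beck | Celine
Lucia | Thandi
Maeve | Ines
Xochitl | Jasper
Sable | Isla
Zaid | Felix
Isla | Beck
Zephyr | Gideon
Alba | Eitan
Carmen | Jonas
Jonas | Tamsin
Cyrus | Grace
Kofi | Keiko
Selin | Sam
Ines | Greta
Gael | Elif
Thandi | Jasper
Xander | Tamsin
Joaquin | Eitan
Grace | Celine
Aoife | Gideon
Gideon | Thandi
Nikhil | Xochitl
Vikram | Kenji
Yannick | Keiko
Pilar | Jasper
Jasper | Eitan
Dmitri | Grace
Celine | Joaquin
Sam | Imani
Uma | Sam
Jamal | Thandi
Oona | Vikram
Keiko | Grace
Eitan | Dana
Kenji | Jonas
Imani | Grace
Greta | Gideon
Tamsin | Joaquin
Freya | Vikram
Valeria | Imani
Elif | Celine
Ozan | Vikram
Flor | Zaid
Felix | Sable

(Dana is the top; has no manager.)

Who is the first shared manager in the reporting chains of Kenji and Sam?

Kenji's chain of managers is Jonas, Tamsin, Joaquin, Eitan, Dana. Sam's chain of managers is Imani, Grace, Celine, Joaquin, Eitan, Dana. The first manager that appears in both chains is Joaquin.

Joaquin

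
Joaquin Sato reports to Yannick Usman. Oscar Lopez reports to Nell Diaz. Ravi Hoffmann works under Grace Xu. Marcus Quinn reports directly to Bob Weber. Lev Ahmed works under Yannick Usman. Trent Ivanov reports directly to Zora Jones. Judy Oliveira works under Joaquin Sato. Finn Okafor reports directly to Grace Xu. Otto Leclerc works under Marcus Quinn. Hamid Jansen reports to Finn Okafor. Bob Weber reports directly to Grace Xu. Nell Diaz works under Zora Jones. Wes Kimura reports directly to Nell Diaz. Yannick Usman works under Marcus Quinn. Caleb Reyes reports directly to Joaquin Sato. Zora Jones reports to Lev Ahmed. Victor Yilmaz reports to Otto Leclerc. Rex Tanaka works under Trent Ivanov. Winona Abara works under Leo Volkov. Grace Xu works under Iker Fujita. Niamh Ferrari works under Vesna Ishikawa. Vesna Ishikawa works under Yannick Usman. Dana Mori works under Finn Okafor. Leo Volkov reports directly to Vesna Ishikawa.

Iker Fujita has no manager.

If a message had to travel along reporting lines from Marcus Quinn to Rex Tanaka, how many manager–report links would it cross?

5

Rex Tanaka is in Marcus Quinn's organization: the chain from Rex Tanaka up to Marcus Quinn is Rex Tanaka → Trent Ivanov → Zora Jones → Lev Ahmed → Yannick Usman → Marcus Quinn, which is 5 links.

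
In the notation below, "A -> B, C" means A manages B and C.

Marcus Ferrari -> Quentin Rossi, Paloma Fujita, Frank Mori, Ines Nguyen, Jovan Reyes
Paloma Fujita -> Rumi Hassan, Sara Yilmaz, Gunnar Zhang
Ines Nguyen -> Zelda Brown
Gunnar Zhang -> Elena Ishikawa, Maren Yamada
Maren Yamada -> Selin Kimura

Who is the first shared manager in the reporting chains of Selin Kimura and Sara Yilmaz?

Selin Kimura's chain of managers is Maren Yamada, Gunnar Zhang, Paloma Fujita, Marcus Ferrari. Sara Yilmaz's chain of managers is Paloma Fujita, Marcus Ferrari. The first manager that appears in both chains is Paloma Fujita.

Paloma Fujita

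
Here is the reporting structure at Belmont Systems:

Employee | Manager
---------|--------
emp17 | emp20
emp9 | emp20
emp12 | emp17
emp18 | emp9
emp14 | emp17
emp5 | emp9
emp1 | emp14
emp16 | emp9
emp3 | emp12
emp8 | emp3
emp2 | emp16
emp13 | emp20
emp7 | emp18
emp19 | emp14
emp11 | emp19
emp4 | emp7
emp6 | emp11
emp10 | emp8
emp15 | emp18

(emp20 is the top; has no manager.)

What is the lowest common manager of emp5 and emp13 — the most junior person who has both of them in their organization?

emp20

emp5's chain of managers is emp9, emp20. emp13's chain of managers is emp20. The first manager that appears in both chains is emp20.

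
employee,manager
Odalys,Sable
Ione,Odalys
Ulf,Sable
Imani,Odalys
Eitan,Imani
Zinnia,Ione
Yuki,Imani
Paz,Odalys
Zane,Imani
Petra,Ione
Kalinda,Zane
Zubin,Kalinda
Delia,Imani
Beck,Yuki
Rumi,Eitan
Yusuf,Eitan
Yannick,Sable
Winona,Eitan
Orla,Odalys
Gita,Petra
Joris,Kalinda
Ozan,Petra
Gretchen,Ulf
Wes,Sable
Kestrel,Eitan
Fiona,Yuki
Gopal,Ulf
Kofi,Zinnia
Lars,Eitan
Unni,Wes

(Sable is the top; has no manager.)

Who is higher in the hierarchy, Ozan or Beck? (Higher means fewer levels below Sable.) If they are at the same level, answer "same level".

same level

Both Ozan and Beck are 4 levels below Sable.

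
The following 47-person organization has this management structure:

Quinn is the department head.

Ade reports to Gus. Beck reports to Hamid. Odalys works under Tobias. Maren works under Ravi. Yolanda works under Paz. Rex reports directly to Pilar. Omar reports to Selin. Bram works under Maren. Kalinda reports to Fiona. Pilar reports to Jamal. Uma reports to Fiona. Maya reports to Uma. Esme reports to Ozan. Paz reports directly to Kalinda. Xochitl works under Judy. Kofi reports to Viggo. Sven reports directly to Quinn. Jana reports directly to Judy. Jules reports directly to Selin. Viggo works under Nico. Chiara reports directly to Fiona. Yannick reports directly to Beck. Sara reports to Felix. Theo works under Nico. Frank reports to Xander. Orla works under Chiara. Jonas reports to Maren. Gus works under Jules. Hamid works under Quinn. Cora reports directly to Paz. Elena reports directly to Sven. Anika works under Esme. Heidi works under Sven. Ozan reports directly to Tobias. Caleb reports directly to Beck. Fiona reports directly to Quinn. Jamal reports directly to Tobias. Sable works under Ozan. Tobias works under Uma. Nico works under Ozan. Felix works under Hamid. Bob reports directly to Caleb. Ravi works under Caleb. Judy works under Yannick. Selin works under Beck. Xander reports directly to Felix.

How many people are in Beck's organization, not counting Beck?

15

Beck directly manages Yannick, Caleb, Selin. Under Yannick: Judy, Jana, Xochitl (3). Under Caleb: Bob, Ravi, Maren, Bram, Jonas (5). Under Selin: Jules, Gus, Ade, Omar (4). So Beck's organization is 3 direct reports plus everyone under them: 4 + 6 + 5 = 15.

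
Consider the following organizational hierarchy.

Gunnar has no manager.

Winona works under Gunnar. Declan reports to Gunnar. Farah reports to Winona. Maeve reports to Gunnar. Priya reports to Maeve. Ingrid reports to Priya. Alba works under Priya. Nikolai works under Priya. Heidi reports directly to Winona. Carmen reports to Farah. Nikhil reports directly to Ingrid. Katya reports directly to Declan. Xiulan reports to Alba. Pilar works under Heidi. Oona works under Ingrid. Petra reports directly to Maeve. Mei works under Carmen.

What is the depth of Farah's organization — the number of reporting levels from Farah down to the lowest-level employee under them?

2

The longest chain under Farah runs Farah → Carmen → Mei, which is 2 levels below Farah.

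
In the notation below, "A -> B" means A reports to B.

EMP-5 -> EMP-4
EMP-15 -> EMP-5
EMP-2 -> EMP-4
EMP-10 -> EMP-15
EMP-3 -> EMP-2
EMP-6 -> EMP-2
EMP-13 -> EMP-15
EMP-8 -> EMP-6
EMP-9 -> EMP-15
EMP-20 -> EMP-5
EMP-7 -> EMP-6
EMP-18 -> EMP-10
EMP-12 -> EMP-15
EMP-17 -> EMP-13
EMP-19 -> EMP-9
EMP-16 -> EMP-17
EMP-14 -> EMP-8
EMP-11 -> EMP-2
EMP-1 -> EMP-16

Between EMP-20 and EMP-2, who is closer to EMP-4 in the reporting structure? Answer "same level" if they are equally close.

EMP-2

EMP-20 is 2 levels below EMP-4; EMP-2 is 1. EMP-2 is higher.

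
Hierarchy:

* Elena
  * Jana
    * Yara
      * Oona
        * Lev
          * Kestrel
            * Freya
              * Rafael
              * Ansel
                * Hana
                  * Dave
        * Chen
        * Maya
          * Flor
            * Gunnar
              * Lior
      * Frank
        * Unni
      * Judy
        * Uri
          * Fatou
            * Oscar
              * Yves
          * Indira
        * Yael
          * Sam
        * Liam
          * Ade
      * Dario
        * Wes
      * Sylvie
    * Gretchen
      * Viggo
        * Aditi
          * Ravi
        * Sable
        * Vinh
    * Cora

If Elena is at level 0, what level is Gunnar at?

6

Chain from Gunnar up to Elena: Gunnar → Flor → Maya → Oona → Yara → Jana → Elena. That is 6 steps up, so Gunnar is 6 levels below Elena.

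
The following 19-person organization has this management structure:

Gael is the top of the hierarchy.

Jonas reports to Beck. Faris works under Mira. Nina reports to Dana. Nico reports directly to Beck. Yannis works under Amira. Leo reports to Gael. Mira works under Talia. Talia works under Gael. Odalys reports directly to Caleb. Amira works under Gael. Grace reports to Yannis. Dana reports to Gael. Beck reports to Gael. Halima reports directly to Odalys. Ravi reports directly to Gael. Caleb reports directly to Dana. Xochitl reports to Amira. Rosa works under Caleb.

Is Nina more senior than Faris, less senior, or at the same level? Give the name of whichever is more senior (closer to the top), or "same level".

Nina

Nina is 2 levels below Gael; Faris is 3. Nina is higher.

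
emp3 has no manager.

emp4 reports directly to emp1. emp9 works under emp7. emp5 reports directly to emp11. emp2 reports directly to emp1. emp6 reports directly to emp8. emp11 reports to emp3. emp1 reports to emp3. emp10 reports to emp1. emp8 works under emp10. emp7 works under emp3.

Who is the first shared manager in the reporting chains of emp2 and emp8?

emp1

emp2's chain of managers is emp1, emp3. emp8's chain of managers is emp10, emp1, emp3. The first manager that appears in both chains is emp1.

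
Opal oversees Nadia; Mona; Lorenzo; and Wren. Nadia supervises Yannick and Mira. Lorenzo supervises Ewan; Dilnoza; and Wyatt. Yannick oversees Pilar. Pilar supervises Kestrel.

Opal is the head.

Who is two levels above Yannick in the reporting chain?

Opal

Yannick reports to Nadia, and Nadia reports to Opal. So Yannick's skip-level manager is Opal.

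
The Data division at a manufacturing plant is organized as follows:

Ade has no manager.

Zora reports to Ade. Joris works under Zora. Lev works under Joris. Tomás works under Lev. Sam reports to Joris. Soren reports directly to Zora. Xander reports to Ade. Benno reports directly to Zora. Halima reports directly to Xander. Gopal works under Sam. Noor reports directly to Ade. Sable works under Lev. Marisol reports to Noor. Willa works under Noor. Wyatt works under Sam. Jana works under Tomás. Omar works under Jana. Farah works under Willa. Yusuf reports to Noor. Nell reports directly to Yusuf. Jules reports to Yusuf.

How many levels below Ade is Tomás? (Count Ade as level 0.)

4

Chain from Tomás up to Ade: Tomás → Lev → Joris → Zora → Ade. That is 4 steps up, so Tomás is 4 levels below Ade.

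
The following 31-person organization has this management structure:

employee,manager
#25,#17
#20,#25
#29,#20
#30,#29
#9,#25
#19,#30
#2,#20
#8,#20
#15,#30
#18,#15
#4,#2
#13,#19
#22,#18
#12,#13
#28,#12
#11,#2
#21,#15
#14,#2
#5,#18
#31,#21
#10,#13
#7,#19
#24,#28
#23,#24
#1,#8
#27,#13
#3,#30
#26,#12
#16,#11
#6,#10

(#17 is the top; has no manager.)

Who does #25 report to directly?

#25 reports directly to #17.

#17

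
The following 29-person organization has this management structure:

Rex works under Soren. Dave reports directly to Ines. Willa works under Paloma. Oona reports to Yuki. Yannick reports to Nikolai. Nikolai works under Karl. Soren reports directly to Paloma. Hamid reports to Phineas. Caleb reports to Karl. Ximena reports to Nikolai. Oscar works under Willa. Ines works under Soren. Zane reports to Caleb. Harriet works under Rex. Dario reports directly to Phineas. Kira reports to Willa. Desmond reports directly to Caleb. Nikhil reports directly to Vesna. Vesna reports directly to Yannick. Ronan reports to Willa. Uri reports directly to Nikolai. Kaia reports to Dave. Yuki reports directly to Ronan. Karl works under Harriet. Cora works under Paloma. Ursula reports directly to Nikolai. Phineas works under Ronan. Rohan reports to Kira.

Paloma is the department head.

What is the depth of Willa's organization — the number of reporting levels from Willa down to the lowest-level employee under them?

3

The longest chain under Willa runs Willa → Ronan → Yuki → Oona, which is 3 levels below Willa.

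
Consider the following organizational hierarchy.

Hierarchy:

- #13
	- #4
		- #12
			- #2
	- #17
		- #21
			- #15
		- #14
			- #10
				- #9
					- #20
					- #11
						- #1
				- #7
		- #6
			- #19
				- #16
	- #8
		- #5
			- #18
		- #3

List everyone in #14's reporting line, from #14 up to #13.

#14 reports to #17. #17 reports to #13. #13 is at the top.

#14 -> #17 -> #13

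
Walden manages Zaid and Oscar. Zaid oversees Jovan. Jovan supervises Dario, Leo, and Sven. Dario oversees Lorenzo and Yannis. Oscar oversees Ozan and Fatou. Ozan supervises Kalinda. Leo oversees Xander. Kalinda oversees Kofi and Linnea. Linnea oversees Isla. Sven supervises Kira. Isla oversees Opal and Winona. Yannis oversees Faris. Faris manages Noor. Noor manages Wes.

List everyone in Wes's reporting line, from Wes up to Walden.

Wes -> Noor -> Faris -> Yannis -> Dario -> Jovan -> Zaid -> Walden

Wes reports to Noor. Noor reports to Faris. Faris reports to Yannis. Yannis reports to Dario. Dario reports to Jovan. Jovan reports to Zaid. Zaid reports to Walden. Walden is at the top.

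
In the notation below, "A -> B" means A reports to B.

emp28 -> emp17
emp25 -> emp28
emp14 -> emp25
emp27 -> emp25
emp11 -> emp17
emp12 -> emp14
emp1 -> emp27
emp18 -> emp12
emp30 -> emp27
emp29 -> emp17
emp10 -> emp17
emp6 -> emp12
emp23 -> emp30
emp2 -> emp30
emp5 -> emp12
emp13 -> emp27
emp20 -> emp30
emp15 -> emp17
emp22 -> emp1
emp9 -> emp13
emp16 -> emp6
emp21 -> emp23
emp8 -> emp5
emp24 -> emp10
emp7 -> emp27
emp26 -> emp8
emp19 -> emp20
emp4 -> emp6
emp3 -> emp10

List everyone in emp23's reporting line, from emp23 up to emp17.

emp23 -> emp30 -> emp27 -> emp25 -> emp28 -> emp17

emp23 reports to emp30. emp30 reports to emp27. emp27 reports to emp25. emp25 reports to emp28. emp28 reports to emp17. emp17 is at the top.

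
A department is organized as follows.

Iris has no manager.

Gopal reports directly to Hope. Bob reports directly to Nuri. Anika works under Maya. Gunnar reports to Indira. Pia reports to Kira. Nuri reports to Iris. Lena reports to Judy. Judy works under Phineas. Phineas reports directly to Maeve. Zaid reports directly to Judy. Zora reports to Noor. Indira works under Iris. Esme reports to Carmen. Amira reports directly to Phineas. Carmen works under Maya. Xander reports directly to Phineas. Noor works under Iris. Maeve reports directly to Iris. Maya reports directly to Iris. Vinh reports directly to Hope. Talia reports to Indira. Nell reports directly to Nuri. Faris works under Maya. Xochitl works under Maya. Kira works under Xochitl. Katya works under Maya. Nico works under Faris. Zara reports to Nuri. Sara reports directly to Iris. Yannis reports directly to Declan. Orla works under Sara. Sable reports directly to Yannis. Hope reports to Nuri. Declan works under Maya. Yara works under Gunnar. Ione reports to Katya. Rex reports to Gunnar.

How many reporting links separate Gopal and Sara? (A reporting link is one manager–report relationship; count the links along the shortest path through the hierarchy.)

4

Gopal is 3 levels below Iris, and Sara is 1 level below Iris (their lowest common manager). The shortest path runs up from Gopal to Iris and back down to Sara: 3 + 1 = 4 links.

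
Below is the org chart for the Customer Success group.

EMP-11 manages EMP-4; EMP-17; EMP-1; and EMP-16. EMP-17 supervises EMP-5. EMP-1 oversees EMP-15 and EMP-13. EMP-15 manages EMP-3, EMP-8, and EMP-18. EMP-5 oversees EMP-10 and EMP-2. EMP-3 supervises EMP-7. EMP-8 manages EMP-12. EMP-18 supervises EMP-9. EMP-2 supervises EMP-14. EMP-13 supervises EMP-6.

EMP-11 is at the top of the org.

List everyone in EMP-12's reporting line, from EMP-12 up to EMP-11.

EMP-12 -> EMP-8 -> EMP-15 -> EMP-1 -> EMP-11

EMP-12 reports to EMP-8. EMP-8 reports to EMP-15. EMP-15 reports to EMP-1. EMP-1 reports to EMP-11. EMP-11 is at the top.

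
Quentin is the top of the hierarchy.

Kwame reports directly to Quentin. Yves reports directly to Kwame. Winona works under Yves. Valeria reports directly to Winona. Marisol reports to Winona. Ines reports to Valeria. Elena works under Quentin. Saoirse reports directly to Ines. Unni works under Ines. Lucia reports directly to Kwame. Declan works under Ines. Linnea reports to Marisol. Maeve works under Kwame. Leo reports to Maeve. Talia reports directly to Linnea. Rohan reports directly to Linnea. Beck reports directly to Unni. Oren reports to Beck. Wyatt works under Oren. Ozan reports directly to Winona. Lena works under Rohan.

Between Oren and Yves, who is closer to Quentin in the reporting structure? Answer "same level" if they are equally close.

Yves

Oren is 8 levels below Quentin; Yves is 2. Yves is higher.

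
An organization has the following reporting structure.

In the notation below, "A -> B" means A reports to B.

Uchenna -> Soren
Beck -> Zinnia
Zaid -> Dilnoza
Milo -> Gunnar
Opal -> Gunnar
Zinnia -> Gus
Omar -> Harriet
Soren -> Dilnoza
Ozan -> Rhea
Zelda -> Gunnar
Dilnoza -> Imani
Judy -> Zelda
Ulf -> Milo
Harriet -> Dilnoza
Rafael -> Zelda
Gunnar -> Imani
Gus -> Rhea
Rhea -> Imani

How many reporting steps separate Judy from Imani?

Chain from Judy up to Imani: Judy → Zelda → Gunnar → Imani. That is 3 steps up, so Judy is 3 levels below Imani.

3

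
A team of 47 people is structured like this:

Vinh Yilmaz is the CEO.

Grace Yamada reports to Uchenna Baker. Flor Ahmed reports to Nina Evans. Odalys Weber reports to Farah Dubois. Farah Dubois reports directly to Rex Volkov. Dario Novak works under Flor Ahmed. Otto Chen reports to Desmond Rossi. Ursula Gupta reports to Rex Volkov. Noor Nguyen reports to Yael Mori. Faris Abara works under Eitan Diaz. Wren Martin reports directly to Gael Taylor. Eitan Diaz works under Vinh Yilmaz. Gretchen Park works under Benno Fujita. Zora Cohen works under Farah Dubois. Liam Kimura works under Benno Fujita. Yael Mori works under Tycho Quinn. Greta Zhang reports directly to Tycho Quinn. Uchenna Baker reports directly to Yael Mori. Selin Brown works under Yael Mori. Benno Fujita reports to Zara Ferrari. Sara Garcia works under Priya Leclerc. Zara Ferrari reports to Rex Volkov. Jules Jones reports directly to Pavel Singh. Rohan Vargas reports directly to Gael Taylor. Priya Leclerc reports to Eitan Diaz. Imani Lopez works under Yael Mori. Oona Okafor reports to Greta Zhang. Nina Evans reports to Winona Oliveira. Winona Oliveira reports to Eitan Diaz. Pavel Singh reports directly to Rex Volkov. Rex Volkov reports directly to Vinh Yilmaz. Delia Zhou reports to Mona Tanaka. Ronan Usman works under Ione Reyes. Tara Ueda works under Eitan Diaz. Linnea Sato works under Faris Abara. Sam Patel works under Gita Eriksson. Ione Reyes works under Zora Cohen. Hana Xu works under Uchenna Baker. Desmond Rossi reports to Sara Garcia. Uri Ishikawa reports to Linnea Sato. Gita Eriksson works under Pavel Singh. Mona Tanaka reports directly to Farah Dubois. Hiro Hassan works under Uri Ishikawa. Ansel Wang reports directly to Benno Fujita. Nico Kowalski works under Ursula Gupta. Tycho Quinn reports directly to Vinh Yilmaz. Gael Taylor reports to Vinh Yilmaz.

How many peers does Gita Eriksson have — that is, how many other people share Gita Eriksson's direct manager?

1

Gita Eriksson reports to Pavel Singh. Pavel Singh's other direct reports are Jules Jones — 1 peer.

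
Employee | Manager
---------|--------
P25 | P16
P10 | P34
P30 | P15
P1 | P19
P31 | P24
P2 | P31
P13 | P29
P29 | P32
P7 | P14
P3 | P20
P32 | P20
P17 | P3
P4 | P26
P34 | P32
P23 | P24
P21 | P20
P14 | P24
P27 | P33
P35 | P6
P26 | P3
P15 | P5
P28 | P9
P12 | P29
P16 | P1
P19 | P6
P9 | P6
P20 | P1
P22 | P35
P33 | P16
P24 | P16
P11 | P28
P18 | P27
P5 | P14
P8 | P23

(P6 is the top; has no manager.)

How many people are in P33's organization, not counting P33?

2

P33 directly manages P27. Under P27: P18 (1). That's 2 in total.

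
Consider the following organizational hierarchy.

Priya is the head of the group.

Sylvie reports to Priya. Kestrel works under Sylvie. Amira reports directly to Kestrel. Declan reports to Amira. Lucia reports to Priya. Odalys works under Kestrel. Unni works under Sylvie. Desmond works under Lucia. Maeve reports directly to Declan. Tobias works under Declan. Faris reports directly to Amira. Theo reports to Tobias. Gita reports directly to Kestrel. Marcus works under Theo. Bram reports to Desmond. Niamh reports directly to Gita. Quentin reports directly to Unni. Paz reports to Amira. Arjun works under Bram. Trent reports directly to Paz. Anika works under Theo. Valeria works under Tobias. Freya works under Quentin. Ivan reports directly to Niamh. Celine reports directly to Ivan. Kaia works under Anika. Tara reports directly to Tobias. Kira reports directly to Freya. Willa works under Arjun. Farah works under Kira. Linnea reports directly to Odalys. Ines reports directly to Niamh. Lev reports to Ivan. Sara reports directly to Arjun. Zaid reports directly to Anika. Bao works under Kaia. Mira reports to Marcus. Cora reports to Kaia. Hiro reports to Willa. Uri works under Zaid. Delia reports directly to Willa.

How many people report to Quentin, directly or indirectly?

3

Quentin directly manages Freya. Under Freya: Kira, Farah (2). That's 3 in total.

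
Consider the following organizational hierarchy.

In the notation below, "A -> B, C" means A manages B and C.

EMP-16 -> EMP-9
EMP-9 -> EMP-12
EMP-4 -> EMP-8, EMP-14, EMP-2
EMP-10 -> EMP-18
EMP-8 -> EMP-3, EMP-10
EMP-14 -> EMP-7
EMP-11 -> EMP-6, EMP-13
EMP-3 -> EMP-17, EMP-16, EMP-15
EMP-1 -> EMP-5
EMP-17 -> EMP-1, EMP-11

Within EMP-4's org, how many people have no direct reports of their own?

The people in EMP-4's organization with no one reporting to them are EMP-2, EMP-7, EMP-18, EMP-15, EMP-12, EMP-13, EMP-6, EMP-5. That is 8.

8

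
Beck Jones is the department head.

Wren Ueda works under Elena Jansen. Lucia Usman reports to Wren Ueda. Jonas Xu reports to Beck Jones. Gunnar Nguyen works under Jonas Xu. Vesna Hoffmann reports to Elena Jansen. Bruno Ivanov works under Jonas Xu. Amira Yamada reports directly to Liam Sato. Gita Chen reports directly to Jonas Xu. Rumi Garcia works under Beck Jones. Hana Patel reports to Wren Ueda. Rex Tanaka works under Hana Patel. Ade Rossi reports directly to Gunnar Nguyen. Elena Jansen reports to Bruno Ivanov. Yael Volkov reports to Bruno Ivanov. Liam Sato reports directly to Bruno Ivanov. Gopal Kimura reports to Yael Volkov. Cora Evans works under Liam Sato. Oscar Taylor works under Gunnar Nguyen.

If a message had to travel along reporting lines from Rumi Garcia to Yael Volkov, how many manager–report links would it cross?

Rumi Garcia is 1 level below Beck Jones, and Yael Volkov is 3 levels below Beck Jones (their lowest common manager). The shortest path runs up from Rumi Garcia to Beck Jones and back down to Yael Volkov: 1 + 3 = 4 links.

4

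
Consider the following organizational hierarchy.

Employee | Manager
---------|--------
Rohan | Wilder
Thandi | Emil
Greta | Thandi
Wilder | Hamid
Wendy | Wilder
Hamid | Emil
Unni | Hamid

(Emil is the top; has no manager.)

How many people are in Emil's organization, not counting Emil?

7

Emil directly manages Thandi, Hamid. Under Thandi: Greta (1). Under Hamid: Unni, Wilder, Wendy, Rohan (4). So Emil's organization is 2 direct reports plus everyone under them: 2 + 5 = 7.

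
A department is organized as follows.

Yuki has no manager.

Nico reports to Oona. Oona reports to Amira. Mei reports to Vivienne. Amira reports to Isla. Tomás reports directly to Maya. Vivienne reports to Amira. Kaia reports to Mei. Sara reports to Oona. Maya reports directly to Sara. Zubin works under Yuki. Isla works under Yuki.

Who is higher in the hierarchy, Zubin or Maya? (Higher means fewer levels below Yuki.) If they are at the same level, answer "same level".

Zubin

Zubin is 1 level below Yuki; Maya is 5. Zubin is higher.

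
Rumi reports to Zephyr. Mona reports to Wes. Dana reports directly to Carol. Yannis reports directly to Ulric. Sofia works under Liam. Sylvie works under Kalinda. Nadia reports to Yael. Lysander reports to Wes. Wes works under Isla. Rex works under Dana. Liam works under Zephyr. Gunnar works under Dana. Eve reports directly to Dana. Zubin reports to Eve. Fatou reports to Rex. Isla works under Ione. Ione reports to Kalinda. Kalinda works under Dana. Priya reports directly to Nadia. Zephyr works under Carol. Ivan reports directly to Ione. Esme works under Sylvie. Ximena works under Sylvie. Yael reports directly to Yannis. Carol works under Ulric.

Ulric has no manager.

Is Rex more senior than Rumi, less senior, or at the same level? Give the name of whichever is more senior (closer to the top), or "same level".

same level

Both Rex and Rumi are 3 levels below Ulric.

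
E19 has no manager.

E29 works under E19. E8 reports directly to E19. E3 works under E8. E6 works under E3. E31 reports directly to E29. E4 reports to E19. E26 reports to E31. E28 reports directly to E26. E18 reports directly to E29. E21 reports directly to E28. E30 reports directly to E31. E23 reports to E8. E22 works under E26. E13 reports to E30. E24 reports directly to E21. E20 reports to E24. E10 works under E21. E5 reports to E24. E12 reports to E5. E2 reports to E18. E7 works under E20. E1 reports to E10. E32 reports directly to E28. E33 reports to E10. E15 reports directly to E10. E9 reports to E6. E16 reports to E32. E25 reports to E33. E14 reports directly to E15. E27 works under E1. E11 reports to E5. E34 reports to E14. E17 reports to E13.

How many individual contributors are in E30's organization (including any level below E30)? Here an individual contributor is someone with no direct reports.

1

The only person in E30's organization with no one reporting to them is E17. That is 1.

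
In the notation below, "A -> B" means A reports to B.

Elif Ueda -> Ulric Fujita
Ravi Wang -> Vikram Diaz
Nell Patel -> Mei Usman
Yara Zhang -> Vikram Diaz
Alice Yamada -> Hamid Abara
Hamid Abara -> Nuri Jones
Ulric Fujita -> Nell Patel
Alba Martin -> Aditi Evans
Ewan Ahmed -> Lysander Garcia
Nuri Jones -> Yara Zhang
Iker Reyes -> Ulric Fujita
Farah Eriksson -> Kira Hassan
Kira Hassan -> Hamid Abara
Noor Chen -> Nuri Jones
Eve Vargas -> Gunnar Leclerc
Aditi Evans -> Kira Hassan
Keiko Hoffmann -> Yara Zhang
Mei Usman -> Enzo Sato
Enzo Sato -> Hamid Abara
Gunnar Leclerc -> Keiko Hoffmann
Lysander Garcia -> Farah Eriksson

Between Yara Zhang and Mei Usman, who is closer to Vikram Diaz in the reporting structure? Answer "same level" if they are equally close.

Yara Zhang is 1 level below Vikram Diaz; Mei Usman is 5. Yara Zhang is higher.

Yara Zhang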